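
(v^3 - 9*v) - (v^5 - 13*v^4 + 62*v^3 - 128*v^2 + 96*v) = -v^5 + 13*v^4 - 61*v^3 + 128*v^2 - 105*v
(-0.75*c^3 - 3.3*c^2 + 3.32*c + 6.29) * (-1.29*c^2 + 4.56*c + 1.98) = 0.9675*c^5 + 0.837*c^4 - 20.8158*c^3 + 0.491099999999996*c^2 + 35.256*c + 12.4542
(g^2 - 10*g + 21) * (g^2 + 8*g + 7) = g^4 - 2*g^3 - 52*g^2 + 98*g + 147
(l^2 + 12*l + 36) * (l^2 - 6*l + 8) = l^4 + 6*l^3 - 28*l^2 - 120*l + 288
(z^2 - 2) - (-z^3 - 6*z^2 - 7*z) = z^3 + 7*z^2 + 7*z - 2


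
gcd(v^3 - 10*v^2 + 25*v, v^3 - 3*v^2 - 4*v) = v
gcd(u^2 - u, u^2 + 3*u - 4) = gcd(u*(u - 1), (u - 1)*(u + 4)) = u - 1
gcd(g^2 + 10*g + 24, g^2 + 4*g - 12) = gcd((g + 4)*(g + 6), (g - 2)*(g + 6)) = g + 6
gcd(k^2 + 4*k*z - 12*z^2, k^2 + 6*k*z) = k + 6*z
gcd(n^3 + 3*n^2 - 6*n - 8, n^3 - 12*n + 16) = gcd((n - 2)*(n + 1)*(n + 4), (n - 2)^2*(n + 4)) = n^2 + 2*n - 8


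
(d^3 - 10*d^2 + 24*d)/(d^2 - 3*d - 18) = d*(d - 4)/(d + 3)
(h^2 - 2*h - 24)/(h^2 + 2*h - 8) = (h - 6)/(h - 2)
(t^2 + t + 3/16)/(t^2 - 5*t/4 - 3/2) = (t + 1/4)/(t - 2)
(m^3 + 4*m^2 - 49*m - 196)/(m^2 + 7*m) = m - 3 - 28/m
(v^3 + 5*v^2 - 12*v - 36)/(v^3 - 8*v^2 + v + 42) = (v + 6)/(v - 7)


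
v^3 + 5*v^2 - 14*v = v*(v - 2)*(v + 7)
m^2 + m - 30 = (m - 5)*(m + 6)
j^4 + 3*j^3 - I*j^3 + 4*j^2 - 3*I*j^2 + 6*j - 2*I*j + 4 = (j + 1)*(j + 2)*(j - 2*I)*(j + I)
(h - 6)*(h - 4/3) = h^2 - 22*h/3 + 8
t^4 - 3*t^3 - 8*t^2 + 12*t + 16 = (t - 4)*(t - 2)*(t + 1)*(t + 2)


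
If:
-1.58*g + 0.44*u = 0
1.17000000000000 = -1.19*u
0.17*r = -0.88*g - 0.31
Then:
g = -0.27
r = -0.41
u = -0.98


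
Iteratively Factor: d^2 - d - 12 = (d + 3)*(d - 4)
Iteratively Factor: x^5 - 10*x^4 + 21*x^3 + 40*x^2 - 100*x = (x + 2)*(x^4 - 12*x^3 + 45*x^2 - 50*x) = (x - 5)*(x + 2)*(x^3 - 7*x^2 + 10*x) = (x - 5)*(x - 2)*(x + 2)*(x^2 - 5*x) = (x - 5)^2*(x - 2)*(x + 2)*(x)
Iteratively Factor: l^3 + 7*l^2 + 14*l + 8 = (l + 1)*(l^2 + 6*l + 8) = (l + 1)*(l + 4)*(l + 2)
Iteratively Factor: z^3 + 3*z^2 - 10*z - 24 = (z + 4)*(z^2 - z - 6) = (z - 3)*(z + 4)*(z + 2)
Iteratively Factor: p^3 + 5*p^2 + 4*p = (p + 1)*(p^2 + 4*p) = (p + 1)*(p + 4)*(p)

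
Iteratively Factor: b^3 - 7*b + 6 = (b - 1)*(b^2 + b - 6) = (b - 2)*(b - 1)*(b + 3)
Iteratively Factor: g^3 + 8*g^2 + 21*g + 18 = (g + 3)*(g^2 + 5*g + 6) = (g + 2)*(g + 3)*(g + 3)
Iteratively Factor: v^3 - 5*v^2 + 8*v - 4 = (v - 1)*(v^2 - 4*v + 4) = (v - 2)*(v - 1)*(v - 2)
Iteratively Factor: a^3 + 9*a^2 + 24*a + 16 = (a + 1)*(a^2 + 8*a + 16) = (a + 1)*(a + 4)*(a + 4)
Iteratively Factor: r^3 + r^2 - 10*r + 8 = (r - 2)*(r^2 + 3*r - 4) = (r - 2)*(r - 1)*(r + 4)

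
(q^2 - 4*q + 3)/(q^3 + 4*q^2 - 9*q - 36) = (q - 1)/(q^2 + 7*q + 12)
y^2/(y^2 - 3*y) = y/(y - 3)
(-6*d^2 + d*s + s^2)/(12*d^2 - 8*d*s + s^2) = (3*d + s)/(-6*d + s)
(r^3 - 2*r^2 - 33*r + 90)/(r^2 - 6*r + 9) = (r^2 + r - 30)/(r - 3)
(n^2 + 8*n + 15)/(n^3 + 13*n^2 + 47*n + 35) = (n + 3)/(n^2 + 8*n + 7)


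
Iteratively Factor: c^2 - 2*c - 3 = (c - 3)*(c + 1)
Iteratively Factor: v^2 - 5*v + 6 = (v - 2)*(v - 3)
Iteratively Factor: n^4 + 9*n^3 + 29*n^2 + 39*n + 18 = (n + 3)*(n^3 + 6*n^2 + 11*n + 6) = (n + 3)^2*(n^2 + 3*n + 2) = (n + 1)*(n + 3)^2*(n + 2)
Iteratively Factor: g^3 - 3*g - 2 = (g + 1)*(g^2 - g - 2) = (g - 2)*(g + 1)*(g + 1)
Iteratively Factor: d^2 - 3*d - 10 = (d + 2)*(d - 5)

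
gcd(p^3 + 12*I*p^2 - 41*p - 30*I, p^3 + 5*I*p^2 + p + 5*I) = p^2 + 6*I*p - 5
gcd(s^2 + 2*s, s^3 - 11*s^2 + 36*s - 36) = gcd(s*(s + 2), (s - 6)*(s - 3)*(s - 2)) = 1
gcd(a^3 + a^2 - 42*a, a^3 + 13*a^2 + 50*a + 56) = a + 7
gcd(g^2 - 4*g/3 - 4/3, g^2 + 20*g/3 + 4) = g + 2/3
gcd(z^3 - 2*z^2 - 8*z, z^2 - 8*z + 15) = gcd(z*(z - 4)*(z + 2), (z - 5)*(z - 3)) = 1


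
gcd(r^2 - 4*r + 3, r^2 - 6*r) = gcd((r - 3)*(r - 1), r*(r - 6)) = 1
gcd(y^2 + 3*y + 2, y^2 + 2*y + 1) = y + 1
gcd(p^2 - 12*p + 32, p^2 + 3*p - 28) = p - 4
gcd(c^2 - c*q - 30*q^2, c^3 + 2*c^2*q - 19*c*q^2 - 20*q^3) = c + 5*q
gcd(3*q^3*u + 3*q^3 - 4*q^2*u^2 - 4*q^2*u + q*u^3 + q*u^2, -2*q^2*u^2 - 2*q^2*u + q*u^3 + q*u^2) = q*u + q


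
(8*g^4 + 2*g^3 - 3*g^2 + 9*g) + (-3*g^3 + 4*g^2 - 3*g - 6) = 8*g^4 - g^3 + g^2 + 6*g - 6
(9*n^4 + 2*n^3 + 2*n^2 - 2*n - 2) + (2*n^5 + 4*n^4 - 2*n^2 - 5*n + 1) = 2*n^5 + 13*n^4 + 2*n^3 - 7*n - 1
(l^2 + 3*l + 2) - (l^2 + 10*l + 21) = -7*l - 19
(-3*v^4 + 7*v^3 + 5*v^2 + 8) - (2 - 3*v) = -3*v^4 + 7*v^3 + 5*v^2 + 3*v + 6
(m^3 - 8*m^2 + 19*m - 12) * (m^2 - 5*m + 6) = m^5 - 13*m^4 + 65*m^3 - 155*m^2 + 174*m - 72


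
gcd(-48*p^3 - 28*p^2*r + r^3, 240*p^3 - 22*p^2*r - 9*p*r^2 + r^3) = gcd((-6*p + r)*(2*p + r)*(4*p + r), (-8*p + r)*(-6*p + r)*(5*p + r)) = 6*p - r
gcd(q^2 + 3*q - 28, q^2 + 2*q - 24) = q - 4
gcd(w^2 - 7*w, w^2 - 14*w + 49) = w - 7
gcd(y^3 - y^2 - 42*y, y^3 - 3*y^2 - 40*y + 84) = y^2 - y - 42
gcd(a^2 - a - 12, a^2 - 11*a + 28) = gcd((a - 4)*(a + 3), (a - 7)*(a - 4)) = a - 4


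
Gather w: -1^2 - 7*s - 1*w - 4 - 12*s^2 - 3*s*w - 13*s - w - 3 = -12*s^2 - 20*s + w*(-3*s - 2) - 8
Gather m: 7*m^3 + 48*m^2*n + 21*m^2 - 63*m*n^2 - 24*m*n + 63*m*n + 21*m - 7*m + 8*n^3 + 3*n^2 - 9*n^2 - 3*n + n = 7*m^3 + m^2*(48*n + 21) + m*(-63*n^2 + 39*n + 14) + 8*n^3 - 6*n^2 - 2*n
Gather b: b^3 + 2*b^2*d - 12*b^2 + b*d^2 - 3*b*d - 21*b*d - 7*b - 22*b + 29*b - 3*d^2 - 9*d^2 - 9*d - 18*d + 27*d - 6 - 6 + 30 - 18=b^3 + b^2*(2*d - 12) + b*(d^2 - 24*d) - 12*d^2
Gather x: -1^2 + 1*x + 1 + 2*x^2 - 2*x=2*x^2 - x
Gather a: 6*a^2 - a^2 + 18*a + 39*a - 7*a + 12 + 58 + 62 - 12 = 5*a^2 + 50*a + 120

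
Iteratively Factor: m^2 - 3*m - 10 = (m - 5)*(m + 2)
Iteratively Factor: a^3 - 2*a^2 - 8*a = (a - 4)*(a^2 + 2*a) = a*(a - 4)*(a + 2)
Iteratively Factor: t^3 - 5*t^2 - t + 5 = (t - 1)*(t^2 - 4*t - 5) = (t - 1)*(t + 1)*(t - 5)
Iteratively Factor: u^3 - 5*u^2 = (u - 5)*(u^2) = u*(u - 5)*(u)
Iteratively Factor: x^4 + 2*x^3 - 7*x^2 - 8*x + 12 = (x - 2)*(x^3 + 4*x^2 + x - 6) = (x - 2)*(x + 2)*(x^2 + 2*x - 3) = (x - 2)*(x + 2)*(x + 3)*(x - 1)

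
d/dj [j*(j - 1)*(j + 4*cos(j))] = -j*(j - 1)*(4*sin(j) - 1) + j*(j + 4*cos(j)) + (j - 1)*(j + 4*cos(j))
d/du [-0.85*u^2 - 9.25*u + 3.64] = -1.7*u - 9.25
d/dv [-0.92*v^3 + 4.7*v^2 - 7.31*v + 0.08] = -2.76*v^2 + 9.4*v - 7.31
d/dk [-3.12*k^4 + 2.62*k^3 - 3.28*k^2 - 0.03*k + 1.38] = -12.48*k^3 + 7.86*k^2 - 6.56*k - 0.03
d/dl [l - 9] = 1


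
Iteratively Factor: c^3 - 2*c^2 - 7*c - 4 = (c + 1)*(c^2 - 3*c - 4) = (c - 4)*(c + 1)*(c + 1)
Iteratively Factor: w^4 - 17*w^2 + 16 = (w - 4)*(w^3 + 4*w^2 - w - 4) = (w - 4)*(w + 4)*(w^2 - 1) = (w - 4)*(w - 1)*(w + 4)*(w + 1)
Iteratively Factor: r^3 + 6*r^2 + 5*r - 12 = (r + 4)*(r^2 + 2*r - 3) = (r - 1)*(r + 4)*(r + 3)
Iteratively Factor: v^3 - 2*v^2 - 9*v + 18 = (v - 3)*(v^2 + v - 6) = (v - 3)*(v + 3)*(v - 2)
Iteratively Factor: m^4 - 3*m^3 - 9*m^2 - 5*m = (m)*(m^3 - 3*m^2 - 9*m - 5) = m*(m + 1)*(m^2 - 4*m - 5) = m*(m - 5)*(m + 1)*(m + 1)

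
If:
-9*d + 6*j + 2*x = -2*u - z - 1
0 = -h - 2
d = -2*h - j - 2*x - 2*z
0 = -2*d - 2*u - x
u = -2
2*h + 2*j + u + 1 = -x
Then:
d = 23/24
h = -2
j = 35/24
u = -2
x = 25/12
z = -31/24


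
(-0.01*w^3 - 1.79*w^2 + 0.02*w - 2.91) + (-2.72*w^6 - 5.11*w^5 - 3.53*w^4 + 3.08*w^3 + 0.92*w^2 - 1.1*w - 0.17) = -2.72*w^6 - 5.11*w^5 - 3.53*w^4 + 3.07*w^3 - 0.87*w^2 - 1.08*w - 3.08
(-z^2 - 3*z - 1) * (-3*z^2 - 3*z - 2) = 3*z^4 + 12*z^3 + 14*z^2 + 9*z + 2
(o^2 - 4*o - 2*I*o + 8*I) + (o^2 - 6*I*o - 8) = 2*o^2 - 4*o - 8*I*o - 8 + 8*I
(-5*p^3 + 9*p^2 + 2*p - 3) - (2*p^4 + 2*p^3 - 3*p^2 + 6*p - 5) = -2*p^4 - 7*p^3 + 12*p^2 - 4*p + 2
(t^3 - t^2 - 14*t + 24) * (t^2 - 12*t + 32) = t^5 - 13*t^4 + 30*t^3 + 160*t^2 - 736*t + 768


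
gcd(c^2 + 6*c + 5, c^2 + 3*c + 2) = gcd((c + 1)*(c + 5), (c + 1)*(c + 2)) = c + 1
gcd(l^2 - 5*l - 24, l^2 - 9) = l + 3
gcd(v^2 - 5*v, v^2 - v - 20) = v - 5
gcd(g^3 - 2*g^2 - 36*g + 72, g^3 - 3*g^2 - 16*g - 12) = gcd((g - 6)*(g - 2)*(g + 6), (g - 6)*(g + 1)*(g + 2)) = g - 6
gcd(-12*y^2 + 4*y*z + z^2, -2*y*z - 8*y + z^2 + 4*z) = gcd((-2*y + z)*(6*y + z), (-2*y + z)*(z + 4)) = 2*y - z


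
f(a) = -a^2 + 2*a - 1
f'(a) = 2 - 2*a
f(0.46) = -0.29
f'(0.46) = 1.08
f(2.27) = -1.61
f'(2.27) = -2.54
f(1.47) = -0.22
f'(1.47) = -0.94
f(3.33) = -5.43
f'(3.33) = -4.66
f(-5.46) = -41.73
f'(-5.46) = 12.92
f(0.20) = -0.64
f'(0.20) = 1.60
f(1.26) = -0.07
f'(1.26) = -0.52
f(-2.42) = -11.70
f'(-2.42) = 6.84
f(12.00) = -121.00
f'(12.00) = -22.00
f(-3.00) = -16.00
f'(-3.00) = 8.00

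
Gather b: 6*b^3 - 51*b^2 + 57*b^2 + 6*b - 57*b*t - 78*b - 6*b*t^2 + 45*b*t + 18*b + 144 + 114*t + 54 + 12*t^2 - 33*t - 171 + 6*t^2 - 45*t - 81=6*b^3 + 6*b^2 + b*(-6*t^2 - 12*t - 54) + 18*t^2 + 36*t - 54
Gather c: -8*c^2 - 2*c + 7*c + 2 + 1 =-8*c^2 + 5*c + 3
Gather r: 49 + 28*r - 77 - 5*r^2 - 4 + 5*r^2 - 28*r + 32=0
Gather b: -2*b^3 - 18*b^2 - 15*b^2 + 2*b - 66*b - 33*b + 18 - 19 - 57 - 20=-2*b^3 - 33*b^2 - 97*b - 78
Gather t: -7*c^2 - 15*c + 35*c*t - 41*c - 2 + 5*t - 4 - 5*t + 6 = -7*c^2 + 35*c*t - 56*c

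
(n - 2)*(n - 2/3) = n^2 - 8*n/3 + 4/3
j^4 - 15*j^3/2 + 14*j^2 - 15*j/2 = j*(j - 5)*(j - 3/2)*(j - 1)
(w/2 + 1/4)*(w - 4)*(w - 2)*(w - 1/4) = w^4/2 - 23*w^3/8 + 51*w^2/16 + 11*w/8 - 1/2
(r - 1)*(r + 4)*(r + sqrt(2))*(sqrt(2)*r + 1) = sqrt(2)*r^4 + 3*r^3 + 3*sqrt(2)*r^3 - 3*sqrt(2)*r^2 + 9*r^2 - 12*r + 3*sqrt(2)*r - 4*sqrt(2)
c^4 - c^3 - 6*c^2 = c^2*(c - 3)*(c + 2)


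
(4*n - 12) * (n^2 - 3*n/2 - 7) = 4*n^3 - 18*n^2 - 10*n + 84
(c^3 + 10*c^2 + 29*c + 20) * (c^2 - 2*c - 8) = c^5 + 8*c^4 + c^3 - 118*c^2 - 272*c - 160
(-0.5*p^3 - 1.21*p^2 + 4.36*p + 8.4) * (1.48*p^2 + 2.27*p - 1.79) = -0.74*p^5 - 2.9258*p^4 + 4.6011*p^3 + 24.4951*p^2 + 11.2636*p - 15.036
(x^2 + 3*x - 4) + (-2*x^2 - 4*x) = -x^2 - x - 4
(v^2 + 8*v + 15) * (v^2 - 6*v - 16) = v^4 + 2*v^3 - 49*v^2 - 218*v - 240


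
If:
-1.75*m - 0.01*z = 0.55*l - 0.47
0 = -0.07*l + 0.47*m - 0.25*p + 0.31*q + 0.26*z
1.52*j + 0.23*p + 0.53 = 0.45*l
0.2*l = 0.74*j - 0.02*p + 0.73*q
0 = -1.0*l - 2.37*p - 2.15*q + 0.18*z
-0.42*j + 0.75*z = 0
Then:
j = 0.46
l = 2.21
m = -0.43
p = -1.01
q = 0.11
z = 0.26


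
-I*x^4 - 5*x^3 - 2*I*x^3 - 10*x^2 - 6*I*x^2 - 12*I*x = x*(x + 2)*(x - 6*I)*(-I*x + 1)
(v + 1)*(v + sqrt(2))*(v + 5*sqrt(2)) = v^3 + v^2 + 6*sqrt(2)*v^2 + 6*sqrt(2)*v + 10*v + 10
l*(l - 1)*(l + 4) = l^3 + 3*l^2 - 4*l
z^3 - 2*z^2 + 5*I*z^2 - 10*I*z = z*(z - 2)*(z + 5*I)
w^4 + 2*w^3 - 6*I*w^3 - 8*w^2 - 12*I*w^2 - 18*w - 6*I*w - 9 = (w - 3*I)^2*(-I*w - I)*(I*w + I)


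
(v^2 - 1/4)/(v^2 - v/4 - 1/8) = 2*(2*v + 1)/(4*v + 1)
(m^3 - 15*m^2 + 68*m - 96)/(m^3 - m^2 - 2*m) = (-m^3 + 15*m^2 - 68*m + 96)/(m*(-m^2 + m + 2))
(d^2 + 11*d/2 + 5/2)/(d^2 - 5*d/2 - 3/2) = (d + 5)/(d - 3)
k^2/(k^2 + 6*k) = k/(k + 6)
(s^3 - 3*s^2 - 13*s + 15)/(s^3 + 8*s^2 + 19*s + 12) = (s^2 - 6*s + 5)/(s^2 + 5*s + 4)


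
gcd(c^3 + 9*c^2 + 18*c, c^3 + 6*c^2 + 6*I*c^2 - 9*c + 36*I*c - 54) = c + 6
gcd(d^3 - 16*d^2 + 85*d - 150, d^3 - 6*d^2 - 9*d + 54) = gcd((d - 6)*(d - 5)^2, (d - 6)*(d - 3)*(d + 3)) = d - 6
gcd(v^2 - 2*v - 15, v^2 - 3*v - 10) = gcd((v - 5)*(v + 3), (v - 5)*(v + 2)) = v - 5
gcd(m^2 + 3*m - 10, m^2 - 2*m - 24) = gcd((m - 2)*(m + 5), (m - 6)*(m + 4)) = 1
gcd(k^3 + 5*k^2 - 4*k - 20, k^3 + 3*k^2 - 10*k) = k^2 + 3*k - 10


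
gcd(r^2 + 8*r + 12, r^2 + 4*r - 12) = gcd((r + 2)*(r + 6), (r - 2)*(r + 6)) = r + 6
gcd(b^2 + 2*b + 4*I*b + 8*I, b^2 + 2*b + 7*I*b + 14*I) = b + 2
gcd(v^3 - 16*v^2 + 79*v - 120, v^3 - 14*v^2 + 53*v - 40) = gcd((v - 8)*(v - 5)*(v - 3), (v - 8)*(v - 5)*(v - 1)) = v^2 - 13*v + 40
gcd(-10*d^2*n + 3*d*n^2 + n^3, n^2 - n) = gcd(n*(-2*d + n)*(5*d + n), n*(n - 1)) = n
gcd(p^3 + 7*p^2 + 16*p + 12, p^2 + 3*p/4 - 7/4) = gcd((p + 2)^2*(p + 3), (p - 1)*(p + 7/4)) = 1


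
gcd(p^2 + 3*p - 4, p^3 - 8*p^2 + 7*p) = p - 1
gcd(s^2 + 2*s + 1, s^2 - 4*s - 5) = s + 1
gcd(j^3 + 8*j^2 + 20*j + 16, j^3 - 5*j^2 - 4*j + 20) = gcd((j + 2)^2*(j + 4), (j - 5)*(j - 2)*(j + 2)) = j + 2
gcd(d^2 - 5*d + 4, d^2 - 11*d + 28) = d - 4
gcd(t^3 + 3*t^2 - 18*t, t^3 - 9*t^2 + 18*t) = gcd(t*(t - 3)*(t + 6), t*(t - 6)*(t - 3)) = t^2 - 3*t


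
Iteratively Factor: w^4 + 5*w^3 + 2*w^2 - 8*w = (w)*(w^3 + 5*w^2 + 2*w - 8) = w*(w + 2)*(w^2 + 3*w - 4) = w*(w + 2)*(w + 4)*(w - 1)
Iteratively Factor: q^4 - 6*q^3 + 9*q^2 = (q)*(q^3 - 6*q^2 + 9*q) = q^2*(q^2 - 6*q + 9) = q^2*(q - 3)*(q - 3)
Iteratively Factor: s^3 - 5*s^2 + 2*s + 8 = (s + 1)*(s^2 - 6*s + 8) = (s - 2)*(s + 1)*(s - 4)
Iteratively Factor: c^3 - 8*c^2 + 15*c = (c)*(c^2 - 8*c + 15) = c*(c - 5)*(c - 3)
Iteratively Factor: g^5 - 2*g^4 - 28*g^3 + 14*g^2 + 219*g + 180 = (g - 4)*(g^4 + 2*g^3 - 20*g^2 - 66*g - 45) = (g - 4)*(g + 3)*(g^3 - g^2 - 17*g - 15) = (g - 5)*(g - 4)*(g + 3)*(g^2 + 4*g + 3) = (g - 5)*(g - 4)*(g + 3)^2*(g + 1)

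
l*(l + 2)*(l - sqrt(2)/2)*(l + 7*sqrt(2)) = l^4 + 2*l^3 + 13*sqrt(2)*l^3/2 - 7*l^2 + 13*sqrt(2)*l^2 - 14*l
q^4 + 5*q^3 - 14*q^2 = q^2*(q - 2)*(q + 7)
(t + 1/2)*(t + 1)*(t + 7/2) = t^3 + 5*t^2 + 23*t/4 + 7/4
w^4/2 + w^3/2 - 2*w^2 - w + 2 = (w/2 + sqrt(2)/2)*(w - 1)*(w + 2)*(w - sqrt(2))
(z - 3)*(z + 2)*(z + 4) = z^3 + 3*z^2 - 10*z - 24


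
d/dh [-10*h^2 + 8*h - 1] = 8 - 20*h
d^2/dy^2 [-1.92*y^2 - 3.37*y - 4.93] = -3.84000000000000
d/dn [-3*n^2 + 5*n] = 5 - 6*n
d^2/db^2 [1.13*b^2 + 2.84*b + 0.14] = 2.26000000000000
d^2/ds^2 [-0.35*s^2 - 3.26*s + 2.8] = -0.700000000000000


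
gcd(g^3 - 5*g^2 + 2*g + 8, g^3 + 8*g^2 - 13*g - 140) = g - 4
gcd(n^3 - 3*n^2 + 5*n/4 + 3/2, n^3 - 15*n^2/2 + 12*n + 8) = n + 1/2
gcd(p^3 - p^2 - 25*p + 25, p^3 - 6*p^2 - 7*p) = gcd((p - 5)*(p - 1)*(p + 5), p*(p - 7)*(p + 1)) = 1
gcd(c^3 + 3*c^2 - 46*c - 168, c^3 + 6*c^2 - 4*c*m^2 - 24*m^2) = c + 6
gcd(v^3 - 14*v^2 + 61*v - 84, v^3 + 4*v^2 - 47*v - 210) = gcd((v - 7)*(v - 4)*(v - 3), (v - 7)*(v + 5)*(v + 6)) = v - 7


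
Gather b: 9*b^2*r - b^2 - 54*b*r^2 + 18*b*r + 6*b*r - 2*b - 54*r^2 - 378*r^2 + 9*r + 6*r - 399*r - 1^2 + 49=b^2*(9*r - 1) + b*(-54*r^2 + 24*r - 2) - 432*r^2 - 384*r + 48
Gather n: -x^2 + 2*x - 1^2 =-x^2 + 2*x - 1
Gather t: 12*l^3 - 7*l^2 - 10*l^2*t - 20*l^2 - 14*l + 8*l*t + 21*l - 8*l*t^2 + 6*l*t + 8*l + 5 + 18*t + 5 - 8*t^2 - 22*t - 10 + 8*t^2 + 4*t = 12*l^3 - 27*l^2 - 8*l*t^2 + 15*l + t*(-10*l^2 + 14*l)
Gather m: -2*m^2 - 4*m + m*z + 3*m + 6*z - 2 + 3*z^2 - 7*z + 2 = -2*m^2 + m*(z - 1) + 3*z^2 - z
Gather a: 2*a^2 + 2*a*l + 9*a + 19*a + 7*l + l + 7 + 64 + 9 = 2*a^2 + a*(2*l + 28) + 8*l + 80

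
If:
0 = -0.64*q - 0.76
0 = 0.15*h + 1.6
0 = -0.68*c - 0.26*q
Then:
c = 0.45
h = -10.67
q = -1.19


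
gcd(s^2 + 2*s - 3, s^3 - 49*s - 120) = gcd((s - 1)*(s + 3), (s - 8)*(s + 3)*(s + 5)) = s + 3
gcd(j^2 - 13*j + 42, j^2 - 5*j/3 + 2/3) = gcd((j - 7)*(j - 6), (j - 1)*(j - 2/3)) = 1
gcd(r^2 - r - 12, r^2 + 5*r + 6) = r + 3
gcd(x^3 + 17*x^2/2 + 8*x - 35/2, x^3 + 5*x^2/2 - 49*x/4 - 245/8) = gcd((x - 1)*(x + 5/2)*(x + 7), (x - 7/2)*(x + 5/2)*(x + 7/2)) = x + 5/2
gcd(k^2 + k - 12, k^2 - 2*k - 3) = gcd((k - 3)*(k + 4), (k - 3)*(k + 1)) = k - 3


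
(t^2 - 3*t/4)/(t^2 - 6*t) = (t - 3/4)/(t - 6)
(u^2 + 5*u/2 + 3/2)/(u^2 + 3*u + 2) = (u + 3/2)/(u + 2)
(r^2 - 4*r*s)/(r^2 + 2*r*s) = (r - 4*s)/(r + 2*s)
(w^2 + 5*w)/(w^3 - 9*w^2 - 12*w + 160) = w*(w + 5)/(w^3 - 9*w^2 - 12*w + 160)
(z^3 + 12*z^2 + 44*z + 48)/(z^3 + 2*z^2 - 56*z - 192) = (z + 2)/(z - 8)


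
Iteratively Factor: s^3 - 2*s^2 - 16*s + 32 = (s + 4)*(s^2 - 6*s + 8) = (s - 2)*(s + 4)*(s - 4)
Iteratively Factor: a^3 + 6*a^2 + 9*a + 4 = (a + 4)*(a^2 + 2*a + 1) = (a + 1)*(a + 4)*(a + 1)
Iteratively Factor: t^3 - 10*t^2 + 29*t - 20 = (t - 1)*(t^2 - 9*t + 20) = (t - 4)*(t - 1)*(t - 5)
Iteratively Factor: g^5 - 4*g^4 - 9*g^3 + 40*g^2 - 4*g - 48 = (g - 2)*(g^4 - 2*g^3 - 13*g^2 + 14*g + 24) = (g - 2)*(g + 3)*(g^3 - 5*g^2 + 2*g + 8) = (g - 2)*(g + 1)*(g + 3)*(g^2 - 6*g + 8) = (g - 2)^2*(g + 1)*(g + 3)*(g - 4)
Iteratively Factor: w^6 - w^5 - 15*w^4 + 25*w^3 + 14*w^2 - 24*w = (w + 1)*(w^5 - 2*w^4 - 13*w^3 + 38*w^2 - 24*w) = (w + 1)*(w + 4)*(w^4 - 6*w^3 + 11*w^2 - 6*w) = (w - 1)*(w + 1)*(w + 4)*(w^3 - 5*w^2 + 6*w) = (w - 3)*(w - 1)*(w + 1)*(w + 4)*(w^2 - 2*w) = (w - 3)*(w - 2)*(w - 1)*(w + 1)*(w + 4)*(w)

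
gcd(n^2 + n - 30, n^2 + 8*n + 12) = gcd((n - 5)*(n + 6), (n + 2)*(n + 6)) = n + 6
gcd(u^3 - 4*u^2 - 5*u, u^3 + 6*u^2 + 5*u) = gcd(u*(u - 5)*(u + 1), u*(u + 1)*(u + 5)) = u^2 + u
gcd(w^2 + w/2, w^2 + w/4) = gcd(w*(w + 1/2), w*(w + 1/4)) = w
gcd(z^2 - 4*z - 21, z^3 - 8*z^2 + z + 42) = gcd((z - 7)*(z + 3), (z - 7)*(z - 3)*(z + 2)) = z - 7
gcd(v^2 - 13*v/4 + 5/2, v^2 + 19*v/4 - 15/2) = v - 5/4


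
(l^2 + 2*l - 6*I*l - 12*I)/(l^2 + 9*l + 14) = (l - 6*I)/(l + 7)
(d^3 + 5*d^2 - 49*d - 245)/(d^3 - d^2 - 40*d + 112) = (d^2 - 2*d - 35)/(d^2 - 8*d + 16)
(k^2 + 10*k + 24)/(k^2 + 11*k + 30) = (k + 4)/(k + 5)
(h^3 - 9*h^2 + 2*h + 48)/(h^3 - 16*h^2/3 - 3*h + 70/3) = 3*(h^2 - 11*h + 24)/(3*h^2 - 22*h + 35)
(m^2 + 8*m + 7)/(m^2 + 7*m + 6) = (m + 7)/(m + 6)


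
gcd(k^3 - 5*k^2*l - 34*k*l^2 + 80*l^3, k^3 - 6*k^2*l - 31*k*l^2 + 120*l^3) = k^2 - 3*k*l - 40*l^2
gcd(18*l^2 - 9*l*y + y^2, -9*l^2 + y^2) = -3*l + y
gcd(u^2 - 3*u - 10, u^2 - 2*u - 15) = u - 5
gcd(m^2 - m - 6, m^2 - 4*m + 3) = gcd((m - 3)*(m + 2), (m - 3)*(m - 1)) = m - 3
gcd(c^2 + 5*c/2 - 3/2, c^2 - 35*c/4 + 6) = 1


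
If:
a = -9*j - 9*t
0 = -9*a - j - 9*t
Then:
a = -9*t/10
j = -9*t/10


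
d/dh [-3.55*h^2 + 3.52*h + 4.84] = 3.52 - 7.1*h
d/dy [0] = 0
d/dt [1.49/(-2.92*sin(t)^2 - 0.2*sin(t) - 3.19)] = (8.7016*sin(t) + 0.298)*cos(t)/(2.92*sin(t)^2 + 0.2*sin(t) + 3.19)^2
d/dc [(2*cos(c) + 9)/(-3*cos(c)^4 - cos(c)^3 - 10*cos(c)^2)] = -(121*cos(c)/2 + 56*cos(2*c) + 9*cos(3*c)/2 + 236)*sin(c)/((-3*sin(c)^2 + cos(c) + 13)^2*cos(c)^3)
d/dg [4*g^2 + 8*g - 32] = 8*g + 8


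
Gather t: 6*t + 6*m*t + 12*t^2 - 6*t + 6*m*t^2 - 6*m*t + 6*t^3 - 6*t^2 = 6*t^3 + t^2*(6*m + 6)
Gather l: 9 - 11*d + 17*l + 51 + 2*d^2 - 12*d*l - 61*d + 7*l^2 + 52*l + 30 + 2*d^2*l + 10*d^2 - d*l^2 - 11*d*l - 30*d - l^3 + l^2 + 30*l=12*d^2 - 102*d - l^3 + l^2*(8 - d) + l*(2*d^2 - 23*d + 99) + 90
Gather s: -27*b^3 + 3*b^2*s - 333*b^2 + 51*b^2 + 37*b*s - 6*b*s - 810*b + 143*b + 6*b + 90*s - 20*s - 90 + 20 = -27*b^3 - 282*b^2 - 661*b + s*(3*b^2 + 31*b + 70) - 70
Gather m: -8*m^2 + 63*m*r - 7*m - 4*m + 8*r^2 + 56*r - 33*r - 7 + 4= -8*m^2 + m*(63*r - 11) + 8*r^2 + 23*r - 3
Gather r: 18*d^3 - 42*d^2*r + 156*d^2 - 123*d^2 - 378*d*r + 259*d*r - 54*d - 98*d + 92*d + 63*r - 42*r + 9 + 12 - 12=18*d^3 + 33*d^2 - 60*d + r*(-42*d^2 - 119*d + 21) + 9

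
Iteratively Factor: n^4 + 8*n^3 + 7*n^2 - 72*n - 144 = (n + 4)*(n^3 + 4*n^2 - 9*n - 36) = (n + 4)^2*(n^2 - 9) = (n - 3)*(n + 4)^2*(n + 3)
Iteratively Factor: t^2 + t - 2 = (t + 2)*(t - 1)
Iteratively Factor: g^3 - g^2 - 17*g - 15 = (g + 1)*(g^2 - 2*g - 15) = (g - 5)*(g + 1)*(g + 3)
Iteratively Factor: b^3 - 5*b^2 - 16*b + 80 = (b + 4)*(b^2 - 9*b + 20) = (b - 4)*(b + 4)*(b - 5)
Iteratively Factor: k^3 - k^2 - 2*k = (k + 1)*(k^2 - 2*k) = k*(k + 1)*(k - 2)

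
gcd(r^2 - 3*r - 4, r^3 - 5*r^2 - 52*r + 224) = r - 4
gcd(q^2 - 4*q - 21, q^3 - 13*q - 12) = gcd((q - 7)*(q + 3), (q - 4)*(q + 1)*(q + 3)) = q + 3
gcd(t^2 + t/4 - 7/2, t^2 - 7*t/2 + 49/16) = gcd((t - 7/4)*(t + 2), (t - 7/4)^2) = t - 7/4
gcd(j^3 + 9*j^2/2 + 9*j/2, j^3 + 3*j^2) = j^2 + 3*j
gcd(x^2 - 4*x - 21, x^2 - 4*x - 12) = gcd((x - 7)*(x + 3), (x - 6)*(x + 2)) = 1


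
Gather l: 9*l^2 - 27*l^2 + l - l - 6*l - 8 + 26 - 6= -18*l^2 - 6*l + 12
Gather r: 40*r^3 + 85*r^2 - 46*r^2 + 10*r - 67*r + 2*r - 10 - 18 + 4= 40*r^3 + 39*r^2 - 55*r - 24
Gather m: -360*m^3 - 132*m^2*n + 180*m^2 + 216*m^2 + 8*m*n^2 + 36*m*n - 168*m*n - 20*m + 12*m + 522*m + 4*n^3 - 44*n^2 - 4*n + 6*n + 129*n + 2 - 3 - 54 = -360*m^3 + m^2*(396 - 132*n) + m*(8*n^2 - 132*n + 514) + 4*n^3 - 44*n^2 + 131*n - 55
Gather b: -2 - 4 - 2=-8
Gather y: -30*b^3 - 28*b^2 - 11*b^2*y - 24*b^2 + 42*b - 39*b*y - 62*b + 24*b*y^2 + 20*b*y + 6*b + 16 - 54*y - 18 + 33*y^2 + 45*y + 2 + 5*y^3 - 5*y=-30*b^3 - 52*b^2 - 14*b + 5*y^3 + y^2*(24*b + 33) + y*(-11*b^2 - 19*b - 14)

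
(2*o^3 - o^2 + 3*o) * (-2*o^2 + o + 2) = -4*o^5 + 4*o^4 - 3*o^3 + o^2 + 6*o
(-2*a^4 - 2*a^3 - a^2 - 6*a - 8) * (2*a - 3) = -4*a^5 + 2*a^4 + 4*a^3 - 9*a^2 + 2*a + 24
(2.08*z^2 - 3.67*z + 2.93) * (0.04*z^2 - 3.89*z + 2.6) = 0.0832*z^4 - 8.238*z^3 + 19.8015*z^2 - 20.9397*z + 7.618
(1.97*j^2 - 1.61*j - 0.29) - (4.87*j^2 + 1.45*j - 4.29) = -2.9*j^2 - 3.06*j + 4.0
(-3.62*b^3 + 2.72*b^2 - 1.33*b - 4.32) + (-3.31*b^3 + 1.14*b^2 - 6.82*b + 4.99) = -6.93*b^3 + 3.86*b^2 - 8.15*b + 0.67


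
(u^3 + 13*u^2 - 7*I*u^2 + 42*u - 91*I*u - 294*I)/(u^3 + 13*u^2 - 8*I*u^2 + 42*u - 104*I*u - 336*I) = (u - 7*I)/(u - 8*I)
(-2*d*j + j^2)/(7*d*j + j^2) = (-2*d + j)/(7*d + j)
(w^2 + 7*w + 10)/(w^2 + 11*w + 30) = (w + 2)/(w + 6)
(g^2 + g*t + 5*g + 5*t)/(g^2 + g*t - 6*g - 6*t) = (g + 5)/(g - 6)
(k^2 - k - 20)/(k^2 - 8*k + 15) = (k + 4)/(k - 3)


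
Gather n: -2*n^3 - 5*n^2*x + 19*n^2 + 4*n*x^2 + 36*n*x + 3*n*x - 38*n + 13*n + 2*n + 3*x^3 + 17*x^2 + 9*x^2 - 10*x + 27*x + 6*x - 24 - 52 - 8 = -2*n^3 + n^2*(19 - 5*x) + n*(4*x^2 + 39*x - 23) + 3*x^3 + 26*x^2 + 23*x - 84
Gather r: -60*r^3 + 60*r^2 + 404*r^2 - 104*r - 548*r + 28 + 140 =-60*r^3 + 464*r^2 - 652*r + 168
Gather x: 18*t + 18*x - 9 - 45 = 18*t + 18*x - 54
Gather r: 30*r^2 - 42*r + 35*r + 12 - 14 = 30*r^2 - 7*r - 2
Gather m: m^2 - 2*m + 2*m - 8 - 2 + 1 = m^2 - 9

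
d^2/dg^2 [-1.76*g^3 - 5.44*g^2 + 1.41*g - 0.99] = -10.56*g - 10.88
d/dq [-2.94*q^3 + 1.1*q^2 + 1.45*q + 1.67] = -8.82*q^2 + 2.2*q + 1.45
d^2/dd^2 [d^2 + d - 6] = 2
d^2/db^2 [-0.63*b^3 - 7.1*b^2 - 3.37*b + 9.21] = -3.78*b - 14.2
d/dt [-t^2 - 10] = -2*t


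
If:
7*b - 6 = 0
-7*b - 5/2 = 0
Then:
No Solution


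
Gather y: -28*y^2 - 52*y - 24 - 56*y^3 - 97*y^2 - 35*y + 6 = -56*y^3 - 125*y^2 - 87*y - 18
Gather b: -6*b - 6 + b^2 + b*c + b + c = b^2 + b*(c - 5) + c - 6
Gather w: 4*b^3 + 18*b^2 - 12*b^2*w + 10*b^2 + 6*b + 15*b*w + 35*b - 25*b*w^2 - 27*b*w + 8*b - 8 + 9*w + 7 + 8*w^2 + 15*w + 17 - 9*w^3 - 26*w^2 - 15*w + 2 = 4*b^3 + 28*b^2 + 49*b - 9*w^3 + w^2*(-25*b - 18) + w*(-12*b^2 - 12*b + 9) + 18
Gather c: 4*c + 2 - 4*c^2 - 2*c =-4*c^2 + 2*c + 2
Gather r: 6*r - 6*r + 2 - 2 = 0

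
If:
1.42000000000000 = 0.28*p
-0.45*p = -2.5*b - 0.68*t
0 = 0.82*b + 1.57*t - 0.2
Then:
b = 1.02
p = 5.07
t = -0.41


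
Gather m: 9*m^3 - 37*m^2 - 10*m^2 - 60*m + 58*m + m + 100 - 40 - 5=9*m^3 - 47*m^2 - m + 55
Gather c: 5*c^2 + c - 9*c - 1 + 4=5*c^2 - 8*c + 3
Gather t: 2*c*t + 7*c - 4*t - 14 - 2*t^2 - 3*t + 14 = 7*c - 2*t^2 + t*(2*c - 7)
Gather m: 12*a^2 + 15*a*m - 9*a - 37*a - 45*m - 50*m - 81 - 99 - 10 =12*a^2 - 46*a + m*(15*a - 95) - 190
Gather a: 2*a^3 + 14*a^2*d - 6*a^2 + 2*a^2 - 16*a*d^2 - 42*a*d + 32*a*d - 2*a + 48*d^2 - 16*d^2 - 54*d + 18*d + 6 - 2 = 2*a^3 + a^2*(14*d - 4) + a*(-16*d^2 - 10*d - 2) + 32*d^2 - 36*d + 4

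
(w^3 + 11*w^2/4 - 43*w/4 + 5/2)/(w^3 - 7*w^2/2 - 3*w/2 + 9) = (4*w^2 + 19*w - 5)/(2*(2*w^2 - 3*w - 9))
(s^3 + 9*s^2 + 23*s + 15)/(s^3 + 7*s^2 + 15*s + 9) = (s + 5)/(s + 3)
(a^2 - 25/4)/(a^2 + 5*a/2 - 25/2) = (a + 5/2)/(a + 5)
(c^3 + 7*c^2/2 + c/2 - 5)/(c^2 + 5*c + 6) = (2*c^2 + 3*c - 5)/(2*(c + 3))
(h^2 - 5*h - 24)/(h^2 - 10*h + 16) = (h + 3)/(h - 2)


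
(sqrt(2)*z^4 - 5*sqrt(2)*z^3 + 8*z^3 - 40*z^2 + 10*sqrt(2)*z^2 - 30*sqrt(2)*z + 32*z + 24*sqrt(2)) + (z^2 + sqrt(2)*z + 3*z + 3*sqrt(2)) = sqrt(2)*z^4 - 5*sqrt(2)*z^3 + 8*z^3 - 39*z^2 + 10*sqrt(2)*z^2 - 29*sqrt(2)*z + 35*z + 27*sqrt(2)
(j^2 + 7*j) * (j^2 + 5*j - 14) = j^4 + 12*j^3 + 21*j^2 - 98*j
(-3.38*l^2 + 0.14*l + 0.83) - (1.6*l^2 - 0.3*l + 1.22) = -4.98*l^2 + 0.44*l - 0.39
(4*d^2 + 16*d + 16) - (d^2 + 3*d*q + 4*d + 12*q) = 3*d^2 - 3*d*q + 12*d - 12*q + 16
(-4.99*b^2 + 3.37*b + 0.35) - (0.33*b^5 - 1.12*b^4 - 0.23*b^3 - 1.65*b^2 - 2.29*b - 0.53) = -0.33*b^5 + 1.12*b^4 + 0.23*b^3 - 3.34*b^2 + 5.66*b + 0.88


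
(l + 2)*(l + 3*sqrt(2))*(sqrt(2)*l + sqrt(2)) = sqrt(2)*l^3 + 3*sqrt(2)*l^2 + 6*l^2 + 2*sqrt(2)*l + 18*l + 12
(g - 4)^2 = g^2 - 8*g + 16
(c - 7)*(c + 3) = c^2 - 4*c - 21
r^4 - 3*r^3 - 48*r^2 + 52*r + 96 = (r - 8)*(r - 2)*(r + 1)*(r + 6)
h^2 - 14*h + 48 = (h - 8)*(h - 6)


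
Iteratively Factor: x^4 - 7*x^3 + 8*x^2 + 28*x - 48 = (x - 2)*(x^3 - 5*x^2 - 2*x + 24) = (x - 3)*(x - 2)*(x^2 - 2*x - 8) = (x - 4)*(x - 3)*(x - 2)*(x + 2)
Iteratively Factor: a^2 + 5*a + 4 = (a + 1)*(a + 4)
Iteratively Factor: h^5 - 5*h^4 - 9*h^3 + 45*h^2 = (h - 5)*(h^4 - 9*h^2) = h*(h - 5)*(h^3 - 9*h) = h*(h - 5)*(h + 3)*(h^2 - 3*h) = h*(h - 5)*(h - 3)*(h + 3)*(h)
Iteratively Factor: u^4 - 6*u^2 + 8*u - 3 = (u + 3)*(u^3 - 3*u^2 + 3*u - 1) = (u - 1)*(u + 3)*(u^2 - 2*u + 1) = (u - 1)^2*(u + 3)*(u - 1)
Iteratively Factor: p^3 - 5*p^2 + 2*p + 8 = (p - 4)*(p^2 - p - 2) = (p - 4)*(p + 1)*(p - 2)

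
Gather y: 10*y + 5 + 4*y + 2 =14*y + 7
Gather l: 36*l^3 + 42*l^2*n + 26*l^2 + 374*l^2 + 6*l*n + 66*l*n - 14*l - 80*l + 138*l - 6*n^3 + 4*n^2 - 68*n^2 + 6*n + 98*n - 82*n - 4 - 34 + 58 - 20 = 36*l^3 + l^2*(42*n + 400) + l*(72*n + 44) - 6*n^3 - 64*n^2 + 22*n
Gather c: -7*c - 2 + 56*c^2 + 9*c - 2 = 56*c^2 + 2*c - 4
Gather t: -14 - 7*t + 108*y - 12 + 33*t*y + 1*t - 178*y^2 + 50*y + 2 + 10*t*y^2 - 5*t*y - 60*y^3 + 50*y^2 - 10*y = t*(10*y^2 + 28*y - 6) - 60*y^3 - 128*y^2 + 148*y - 24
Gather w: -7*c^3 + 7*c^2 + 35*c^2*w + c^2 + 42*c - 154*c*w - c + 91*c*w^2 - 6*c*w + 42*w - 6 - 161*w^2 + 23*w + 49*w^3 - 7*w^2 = -7*c^3 + 8*c^2 + 41*c + 49*w^3 + w^2*(91*c - 168) + w*(35*c^2 - 160*c + 65) - 6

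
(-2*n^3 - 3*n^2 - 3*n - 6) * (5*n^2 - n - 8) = -10*n^5 - 13*n^4 + 4*n^3 - 3*n^2 + 30*n + 48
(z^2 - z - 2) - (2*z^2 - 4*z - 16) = -z^2 + 3*z + 14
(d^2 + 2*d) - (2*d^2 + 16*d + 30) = -d^2 - 14*d - 30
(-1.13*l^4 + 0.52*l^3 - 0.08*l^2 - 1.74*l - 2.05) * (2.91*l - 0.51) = -3.2883*l^5 + 2.0895*l^4 - 0.498*l^3 - 5.0226*l^2 - 5.0781*l + 1.0455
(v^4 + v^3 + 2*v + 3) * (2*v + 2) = 2*v^5 + 4*v^4 + 2*v^3 + 4*v^2 + 10*v + 6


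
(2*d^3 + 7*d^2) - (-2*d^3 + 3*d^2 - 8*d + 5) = 4*d^3 + 4*d^2 + 8*d - 5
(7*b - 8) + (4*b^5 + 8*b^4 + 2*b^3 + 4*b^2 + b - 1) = 4*b^5 + 8*b^4 + 2*b^3 + 4*b^2 + 8*b - 9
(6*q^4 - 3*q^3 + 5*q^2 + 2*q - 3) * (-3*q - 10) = -18*q^5 - 51*q^4 + 15*q^3 - 56*q^2 - 11*q + 30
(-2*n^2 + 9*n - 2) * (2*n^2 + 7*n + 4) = -4*n^4 + 4*n^3 + 51*n^2 + 22*n - 8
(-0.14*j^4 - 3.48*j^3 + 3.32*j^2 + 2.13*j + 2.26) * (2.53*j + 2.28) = -0.3542*j^5 - 9.1236*j^4 + 0.4652*j^3 + 12.9585*j^2 + 10.5742*j + 5.1528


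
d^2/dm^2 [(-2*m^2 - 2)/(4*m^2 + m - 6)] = 4*(4*m^3 - 120*m^2 - 12*m - 61)/(64*m^6 + 48*m^5 - 276*m^4 - 143*m^3 + 414*m^2 + 108*m - 216)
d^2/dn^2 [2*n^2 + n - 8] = 4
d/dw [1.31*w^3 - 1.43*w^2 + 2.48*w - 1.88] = 3.93*w^2 - 2.86*w + 2.48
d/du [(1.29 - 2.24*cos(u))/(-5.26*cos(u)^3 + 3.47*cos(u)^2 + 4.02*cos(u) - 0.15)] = (23.5648*cos(u)^3 - 28.129*cos(u)^2 + 8.9526*cos(u) + 4.8498)*sin(u)/(27.6676*cos(u)^6 - 36.5044*cos(u)^5 - 30.2495*cos(u)^4 + 29.4768*cos(u)^3 + 15.1194*cos(u)^2 - 1.206*cos(u) + 0.0225)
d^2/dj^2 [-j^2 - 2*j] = -2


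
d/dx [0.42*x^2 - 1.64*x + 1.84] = 0.84*x - 1.64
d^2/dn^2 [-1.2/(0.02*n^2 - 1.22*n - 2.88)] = (-0.00096*n^2 + 0.05856*n + 1.2*(0.04*n - 1.22)*(0.08*n - 2.44) + 0.13824)/(-0.02*n^2 + 1.22*n + 2.88)^3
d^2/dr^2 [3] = 0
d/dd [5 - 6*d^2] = -12*d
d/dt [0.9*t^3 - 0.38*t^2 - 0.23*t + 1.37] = 2.7*t^2 - 0.76*t - 0.23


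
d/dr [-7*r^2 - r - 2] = -14*r - 1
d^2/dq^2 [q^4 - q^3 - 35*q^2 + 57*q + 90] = 12*q^2 - 6*q - 70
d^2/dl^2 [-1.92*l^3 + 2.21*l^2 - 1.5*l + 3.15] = 4.42 - 11.52*l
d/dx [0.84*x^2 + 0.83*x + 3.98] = 1.68*x + 0.83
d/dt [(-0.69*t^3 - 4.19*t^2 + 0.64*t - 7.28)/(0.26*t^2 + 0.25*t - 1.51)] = (-0.1794*t^4 - 0.345*t^3 + 1.9118*t^2 + 16.4394*t + 0.8536)/(0.0676*t^4 + 0.13*t^3 - 0.7227*t^2 - 0.755*t + 2.2801)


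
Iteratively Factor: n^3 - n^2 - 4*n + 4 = (n - 1)*(n^2 - 4) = (n - 2)*(n - 1)*(n + 2)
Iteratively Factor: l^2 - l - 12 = (l - 4)*(l + 3)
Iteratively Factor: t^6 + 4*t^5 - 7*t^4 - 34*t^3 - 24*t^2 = (t)*(t^5 + 4*t^4 - 7*t^3 - 34*t^2 - 24*t) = t*(t + 4)*(t^4 - 7*t^2 - 6*t) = t*(t - 3)*(t + 4)*(t^3 + 3*t^2 + 2*t) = t^2*(t - 3)*(t + 4)*(t^2 + 3*t + 2) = t^2*(t - 3)*(t + 2)*(t + 4)*(t + 1)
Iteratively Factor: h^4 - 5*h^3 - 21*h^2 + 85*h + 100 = (h + 1)*(h^3 - 6*h^2 - 15*h + 100) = (h + 1)*(h + 4)*(h^2 - 10*h + 25) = (h - 5)*(h + 1)*(h + 4)*(h - 5)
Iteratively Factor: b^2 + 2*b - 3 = (b - 1)*(b + 3)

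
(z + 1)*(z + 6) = z^2 + 7*z + 6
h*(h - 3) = h^2 - 3*h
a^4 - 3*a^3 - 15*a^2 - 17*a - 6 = (a - 6)*(a + 1)^3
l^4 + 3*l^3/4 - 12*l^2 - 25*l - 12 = (l - 4)*(l + 3/4)*(l + 2)^2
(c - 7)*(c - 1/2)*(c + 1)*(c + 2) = c^4 - 9*c^3/2 - 17*c^2 - 9*c/2 + 7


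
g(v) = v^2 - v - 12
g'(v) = 2*v - 1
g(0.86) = -12.12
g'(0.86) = 0.72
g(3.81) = -1.29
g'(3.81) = 6.62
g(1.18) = -11.79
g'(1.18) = 1.36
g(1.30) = -11.61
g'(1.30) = 1.60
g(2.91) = -6.44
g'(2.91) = 4.82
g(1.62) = -11.00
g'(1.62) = 2.24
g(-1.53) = -8.13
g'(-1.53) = -4.06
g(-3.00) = 0.00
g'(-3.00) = -7.00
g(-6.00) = 30.00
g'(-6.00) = -13.00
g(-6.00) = 30.00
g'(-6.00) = -13.00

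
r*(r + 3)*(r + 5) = r^3 + 8*r^2 + 15*r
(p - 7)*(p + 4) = p^2 - 3*p - 28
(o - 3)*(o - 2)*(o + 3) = o^3 - 2*o^2 - 9*o + 18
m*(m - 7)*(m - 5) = m^3 - 12*m^2 + 35*m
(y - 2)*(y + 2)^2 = y^3 + 2*y^2 - 4*y - 8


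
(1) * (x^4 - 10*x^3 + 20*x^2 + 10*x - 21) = x^4 - 10*x^3 + 20*x^2 + 10*x - 21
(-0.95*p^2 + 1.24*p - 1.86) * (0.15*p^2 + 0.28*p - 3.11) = -0.1425*p^4 - 0.08*p^3 + 3.0227*p^2 - 4.3772*p + 5.7846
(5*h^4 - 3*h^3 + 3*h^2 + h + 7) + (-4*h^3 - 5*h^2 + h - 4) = 5*h^4 - 7*h^3 - 2*h^2 + 2*h + 3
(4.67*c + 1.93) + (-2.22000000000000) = 4.67*c - 0.29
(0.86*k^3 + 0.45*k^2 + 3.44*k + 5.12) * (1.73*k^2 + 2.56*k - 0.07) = 1.4878*k^5 + 2.9801*k^4 + 7.043*k^3 + 17.6325*k^2 + 12.8664*k - 0.3584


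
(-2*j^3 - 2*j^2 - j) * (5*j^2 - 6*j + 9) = -10*j^5 + 2*j^4 - 11*j^3 - 12*j^2 - 9*j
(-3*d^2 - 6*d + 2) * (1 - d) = 3*d^3 + 3*d^2 - 8*d + 2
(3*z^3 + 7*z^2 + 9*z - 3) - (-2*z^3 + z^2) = 5*z^3 + 6*z^2 + 9*z - 3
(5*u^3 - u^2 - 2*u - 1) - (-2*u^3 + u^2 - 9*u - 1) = 7*u^3 - 2*u^2 + 7*u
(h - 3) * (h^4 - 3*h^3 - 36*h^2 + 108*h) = h^5 - 6*h^4 - 27*h^3 + 216*h^2 - 324*h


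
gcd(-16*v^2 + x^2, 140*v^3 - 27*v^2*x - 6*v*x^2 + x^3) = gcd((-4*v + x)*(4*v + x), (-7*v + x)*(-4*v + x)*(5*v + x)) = -4*v + x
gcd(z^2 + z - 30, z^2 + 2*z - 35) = z - 5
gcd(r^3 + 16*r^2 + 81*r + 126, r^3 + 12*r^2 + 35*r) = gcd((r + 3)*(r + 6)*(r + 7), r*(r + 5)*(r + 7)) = r + 7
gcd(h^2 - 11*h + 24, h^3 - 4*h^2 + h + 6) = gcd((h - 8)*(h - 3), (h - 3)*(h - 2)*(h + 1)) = h - 3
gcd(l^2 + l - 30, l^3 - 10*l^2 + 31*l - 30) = l - 5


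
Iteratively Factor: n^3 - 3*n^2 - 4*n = (n - 4)*(n^2 + n) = n*(n - 4)*(n + 1)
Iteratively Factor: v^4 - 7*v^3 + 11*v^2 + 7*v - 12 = (v - 3)*(v^3 - 4*v^2 - v + 4) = (v - 3)*(v + 1)*(v^2 - 5*v + 4) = (v - 3)*(v - 1)*(v + 1)*(v - 4)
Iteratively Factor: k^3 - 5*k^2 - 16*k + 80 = (k - 5)*(k^2 - 16) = (k - 5)*(k - 4)*(k + 4)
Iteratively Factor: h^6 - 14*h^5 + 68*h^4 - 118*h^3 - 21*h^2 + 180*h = (h)*(h^5 - 14*h^4 + 68*h^3 - 118*h^2 - 21*h + 180) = h*(h - 3)*(h^4 - 11*h^3 + 35*h^2 - 13*h - 60) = h*(h - 5)*(h - 3)*(h^3 - 6*h^2 + 5*h + 12) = h*(h - 5)*(h - 3)^2*(h^2 - 3*h - 4) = h*(h - 5)*(h - 3)^2*(h + 1)*(h - 4)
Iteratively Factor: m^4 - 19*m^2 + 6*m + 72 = (m - 3)*(m^3 + 3*m^2 - 10*m - 24) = (m - 3)*(m + 2)*(m^2 + m - 12) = (m - 3)*(m + 2)*(m + 4)*(m - 3)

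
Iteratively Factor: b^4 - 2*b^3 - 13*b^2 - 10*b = (b + 2)*(b^3 - 4*b^2 - 5*b) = (b - 5)*(b + 2)*(b^2 + b) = b*(b - 5)*(b + 2)*(b + 1)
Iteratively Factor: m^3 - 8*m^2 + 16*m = (m)*(m^2 - 8*m + 16) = m*(m - 4)*(m - 4)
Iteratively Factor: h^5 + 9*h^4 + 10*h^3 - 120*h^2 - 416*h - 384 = (h + 2)*(h^4 + 7*h^3 - 4*h^2 - 112*h - 192) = (h + 2)*(h + 4)*(h^3 + 3*h^2 - 16*h - 48) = (h + 2)*(h + 4)^2*(h^2 - h - 12) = (h + 2)*(h + 3)*(h + 4)^2*(h - 4)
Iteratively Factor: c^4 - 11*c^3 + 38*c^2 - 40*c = (c - 4)*(c^3 - 7*c^2 + 10*c) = (c - 4)*(c - 2)*(c^2 - 5*c) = (c - 5)*(c - 4)*(c - 2)*(c)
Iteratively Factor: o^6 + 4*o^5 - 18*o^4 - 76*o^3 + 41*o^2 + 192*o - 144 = (o + 3)*(o^5 + o^4 - 21*o^3 - 13*o^2 + 80*o - 48) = (o - 1)*(o + 3)*(o^4 + 2*o^3 - 19*o^2 - 32*o + 48) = (o - 4)*(o - 1)*(o + 3)*(o^3 + 6*o^2 + 5*o - 12) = (o - 4)*(o - 1)*(o + 3)*(o + 4)*(o^2 + 2*o - 3) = (o - 4)*(o - 1)*(o + 3)^2*(o + 4)*(o - 1)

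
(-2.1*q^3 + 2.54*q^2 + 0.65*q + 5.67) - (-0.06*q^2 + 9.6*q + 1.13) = -2.1*q^3 + 2.6*q^2 - 8.95*q + 4.54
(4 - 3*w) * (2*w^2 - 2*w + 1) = -6*w^3 + 14*w^2 - 11*w + 4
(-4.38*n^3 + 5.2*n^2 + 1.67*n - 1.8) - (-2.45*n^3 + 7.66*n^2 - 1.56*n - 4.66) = -1.93*n^3 - 2.46*n^2 + 3.23*n + 2.86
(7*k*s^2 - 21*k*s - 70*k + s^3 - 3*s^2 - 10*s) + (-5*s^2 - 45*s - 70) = 7*k*s^2 - 21*k*s - 70*k + s^3 - 8*s^2 - 55*s - 70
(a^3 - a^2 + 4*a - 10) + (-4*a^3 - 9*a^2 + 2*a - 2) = -3*a^3 - 10*a^2 + 6*a - 12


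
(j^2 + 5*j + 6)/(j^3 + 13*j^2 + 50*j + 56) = (j + 3)/(j^2 + 11*j + 28)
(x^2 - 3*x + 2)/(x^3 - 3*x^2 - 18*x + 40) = (x - 1)/(x^2 - x - 20)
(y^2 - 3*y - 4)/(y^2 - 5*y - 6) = (y - 4)/(y - 6)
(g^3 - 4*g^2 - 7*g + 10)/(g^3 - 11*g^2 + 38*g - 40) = (g^2 + g - 2)/(g^2 - 6*g + 8)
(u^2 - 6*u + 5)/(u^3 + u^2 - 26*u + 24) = (u - 5)/(u^2 + 2*u - 24)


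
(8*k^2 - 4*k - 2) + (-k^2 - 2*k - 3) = 7*k^2 - 6*k - 5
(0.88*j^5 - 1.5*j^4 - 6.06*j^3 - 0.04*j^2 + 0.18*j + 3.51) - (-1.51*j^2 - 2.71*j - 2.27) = 0.88*j^5 - 1.5*j^4 - 6.06*j^3 + 1.47*j^2 + 2.89*j + 5.78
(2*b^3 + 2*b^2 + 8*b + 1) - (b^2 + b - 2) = 2*b^3 + b^2 + 7*b + 3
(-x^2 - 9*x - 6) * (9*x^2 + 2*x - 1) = -9*x^4 - 83*x^3 - 71*x^2 - 3*x + 6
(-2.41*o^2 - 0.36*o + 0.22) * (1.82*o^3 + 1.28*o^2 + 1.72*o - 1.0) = -4.3862*o^5 - 3.74*o^4 - 4.2056*o^3 + 2.0724*o^2 + 0.7384*o - 0.22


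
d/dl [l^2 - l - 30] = 2*l - 1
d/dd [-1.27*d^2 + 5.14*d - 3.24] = 5.14 - 2.54*d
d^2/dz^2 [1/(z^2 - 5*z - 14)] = 2*(z^2 - 5*z - (2*z - 5)^2 - 14)/(-z^2 + 5*z + 14)^3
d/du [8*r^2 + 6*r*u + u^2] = 6*r + 2*u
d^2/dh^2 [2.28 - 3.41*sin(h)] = 3.41*sin(h)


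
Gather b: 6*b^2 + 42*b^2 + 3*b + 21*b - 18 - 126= 48*b^2 + 24*b - 144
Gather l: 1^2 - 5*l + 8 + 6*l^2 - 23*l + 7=6*l^2 - 28*l + 16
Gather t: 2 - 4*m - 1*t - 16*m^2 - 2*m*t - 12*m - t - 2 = -16*m^2 - 16*m + t*(-2*m - 2)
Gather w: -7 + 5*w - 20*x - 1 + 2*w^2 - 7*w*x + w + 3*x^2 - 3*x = 2*w^2 + w*(6 - 7*x) + 3*x^2 - 23*x - 8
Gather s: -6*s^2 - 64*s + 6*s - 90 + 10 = -6*s^2 - 58*s - 80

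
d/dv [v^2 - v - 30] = 2*v - 1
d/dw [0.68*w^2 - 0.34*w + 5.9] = 1.36*w - 0.34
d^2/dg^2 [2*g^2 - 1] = 4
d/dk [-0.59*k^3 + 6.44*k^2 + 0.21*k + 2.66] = -1.77*k^2 + 12.88*k + 0.21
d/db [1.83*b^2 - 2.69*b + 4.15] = 3.66*b - 2.69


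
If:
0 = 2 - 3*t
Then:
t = 2/3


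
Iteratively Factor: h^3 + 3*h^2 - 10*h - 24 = (h - 3)*(h^2 + 6*h + 8) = (h - 3)*(h + 4)*(h + 2)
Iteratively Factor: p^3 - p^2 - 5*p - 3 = (p - 3)*(p^2 + 2*p + 1) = (p - 3)*(p + 1)*(p + 1)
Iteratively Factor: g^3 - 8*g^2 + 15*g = (g - 3)*(g^2 - 5*g) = (g - 5)*(g - 3)*(g)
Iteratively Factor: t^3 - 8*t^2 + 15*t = (t - 3)*(t^2 - 5*t) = t*(t - 3)*(t - 5)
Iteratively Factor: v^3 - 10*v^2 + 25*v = (v - 5)*(v^2 - 5*v) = v*(v - 5)*(v - 5)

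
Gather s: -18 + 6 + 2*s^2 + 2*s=2*s^2 + 2*s - 12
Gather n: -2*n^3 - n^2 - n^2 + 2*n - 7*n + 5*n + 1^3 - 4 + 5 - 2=-2*n^3 - 2*n^2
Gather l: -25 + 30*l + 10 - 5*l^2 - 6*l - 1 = -5*l^2 + 24*l - 16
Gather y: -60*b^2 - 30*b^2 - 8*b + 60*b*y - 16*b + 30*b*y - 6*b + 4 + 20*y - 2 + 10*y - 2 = -90*b^2 - 30*b + y*(90*b + 30)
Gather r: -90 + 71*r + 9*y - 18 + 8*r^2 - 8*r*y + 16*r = 8*r^2 + r*(87 - 8*y) + 9*y - 108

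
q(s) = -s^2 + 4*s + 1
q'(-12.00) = 28.00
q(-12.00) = -191.00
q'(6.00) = -8.00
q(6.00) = -11.00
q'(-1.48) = 6.96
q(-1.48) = -7.11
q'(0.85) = 2.30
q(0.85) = 3.68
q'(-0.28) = 4.56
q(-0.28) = -0.20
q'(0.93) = 2.14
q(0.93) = 3.86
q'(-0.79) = 5.58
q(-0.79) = -2.78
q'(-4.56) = 13.12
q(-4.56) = -38.03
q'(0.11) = 3.78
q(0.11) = 1.43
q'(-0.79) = 5.58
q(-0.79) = -2.78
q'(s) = 4 - 2*s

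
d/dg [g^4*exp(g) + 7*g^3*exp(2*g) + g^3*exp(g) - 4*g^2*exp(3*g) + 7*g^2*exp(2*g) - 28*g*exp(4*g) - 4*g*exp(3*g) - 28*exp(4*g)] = (g^4 + 14*g^3*exp(g) + 5*g^3 - 12*g^2*exp(2*g) + 35*g^2*exp(g) + 3*g^2 - 112*g*exp(3*g) - 20*g*exp(2*g) + 14*g*exp(g) - 140*exp(3*g) - 4*exp(2*g))*exp(g)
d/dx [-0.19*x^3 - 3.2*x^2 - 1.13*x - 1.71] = -0.57*x^2 - 6.4*x - 1.13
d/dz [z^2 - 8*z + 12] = 2*z - 8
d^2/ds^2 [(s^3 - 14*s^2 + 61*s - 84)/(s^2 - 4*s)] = 42/s^3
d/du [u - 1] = 1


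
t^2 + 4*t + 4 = (t + 2)^2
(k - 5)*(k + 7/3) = k^2 - 8*k/3 - 35/3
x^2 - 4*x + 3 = (x - 3)*(x - 1)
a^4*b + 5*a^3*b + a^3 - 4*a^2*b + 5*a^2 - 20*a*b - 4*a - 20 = (a - 2)*(a + 2)*(a + 5)*(a*b + 1)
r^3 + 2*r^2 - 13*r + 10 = (r - 2)*(r - 1)*(r + 5)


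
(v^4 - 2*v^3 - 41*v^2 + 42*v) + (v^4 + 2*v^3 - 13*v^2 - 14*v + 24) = 2*v^4 - 54*v^2 + 28*v + 24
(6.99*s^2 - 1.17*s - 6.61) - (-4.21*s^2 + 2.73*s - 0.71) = 11.2*s^2 - 3.9*s - 5.9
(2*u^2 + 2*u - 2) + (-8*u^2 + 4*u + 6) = -6*u^2 + 6*u + 4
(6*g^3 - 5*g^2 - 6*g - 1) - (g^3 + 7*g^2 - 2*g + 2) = 5*g^3 - 12*g^2 - 4*g - 3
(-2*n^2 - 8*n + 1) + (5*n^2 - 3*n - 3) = 3*n^2 - 11*n - 2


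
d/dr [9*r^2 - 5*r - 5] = 18*r - 5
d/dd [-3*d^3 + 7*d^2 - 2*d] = -9*d^2 + 14*d - 2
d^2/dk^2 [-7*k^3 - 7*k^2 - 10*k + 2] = -42*k - 14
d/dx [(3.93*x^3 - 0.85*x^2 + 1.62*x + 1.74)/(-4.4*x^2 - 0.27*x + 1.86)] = (-17.292*x^4 - 2.1222*x^3 + 29.2869*x^2 + 12.15*x + 3.483)/(19.36*x^4 + 2.376*x^3 - 16.2951*x^2 - 1.0044*x + 3.4596)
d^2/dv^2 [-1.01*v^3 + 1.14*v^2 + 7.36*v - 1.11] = 2.28 - 6.06*v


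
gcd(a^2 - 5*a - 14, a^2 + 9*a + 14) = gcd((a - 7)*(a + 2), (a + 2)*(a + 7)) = a + 2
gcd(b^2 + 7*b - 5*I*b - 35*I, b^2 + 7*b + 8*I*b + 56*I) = b + 7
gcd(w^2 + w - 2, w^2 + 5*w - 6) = w - 1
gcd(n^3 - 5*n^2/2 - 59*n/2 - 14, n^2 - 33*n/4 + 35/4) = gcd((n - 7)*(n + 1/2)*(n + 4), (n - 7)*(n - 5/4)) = n - 7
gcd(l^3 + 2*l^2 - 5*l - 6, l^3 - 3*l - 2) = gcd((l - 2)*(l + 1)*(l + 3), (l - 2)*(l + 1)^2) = l^2 - l - 2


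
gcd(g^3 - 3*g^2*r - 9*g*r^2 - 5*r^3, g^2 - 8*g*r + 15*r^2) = -g + 5*r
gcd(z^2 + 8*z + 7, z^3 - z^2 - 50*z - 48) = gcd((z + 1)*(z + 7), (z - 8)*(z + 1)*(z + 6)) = z + 1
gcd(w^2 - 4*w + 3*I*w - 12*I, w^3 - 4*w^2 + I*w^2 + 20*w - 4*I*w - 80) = w - 4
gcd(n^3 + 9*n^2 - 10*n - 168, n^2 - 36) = n + 6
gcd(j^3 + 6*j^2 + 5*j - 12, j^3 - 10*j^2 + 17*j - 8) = j - 1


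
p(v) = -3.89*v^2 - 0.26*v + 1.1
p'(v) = -7.78*v - 0.26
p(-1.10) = -3.32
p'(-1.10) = 8.30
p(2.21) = -18.47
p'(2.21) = -17.45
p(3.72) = -53.70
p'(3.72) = -29.20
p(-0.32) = 0.78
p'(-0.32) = 2.23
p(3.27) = -41.35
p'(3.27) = -25.70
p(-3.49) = -45.37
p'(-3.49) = 26.89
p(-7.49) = -215.18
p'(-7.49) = 58.01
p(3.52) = -48.01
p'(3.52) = -27.65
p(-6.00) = -137.38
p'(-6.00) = 46.42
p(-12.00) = -555.94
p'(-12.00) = 93.10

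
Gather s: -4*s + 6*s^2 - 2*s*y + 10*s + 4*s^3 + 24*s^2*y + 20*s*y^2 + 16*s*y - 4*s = 4*s^3 + s^2*(24*y + 6) + s*(20*y^2 + 14*y + 2)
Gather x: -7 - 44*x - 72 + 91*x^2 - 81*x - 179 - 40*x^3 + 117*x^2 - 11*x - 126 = -40*x^3 + 208*x^2 - 136*x - 384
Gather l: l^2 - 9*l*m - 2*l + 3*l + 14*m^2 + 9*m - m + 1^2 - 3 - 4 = l^2 + l*(1 - 9*m) + 14*m^2 + 8*m - 6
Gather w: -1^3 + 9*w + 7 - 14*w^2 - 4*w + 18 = -14*w^2 + 5*w + 24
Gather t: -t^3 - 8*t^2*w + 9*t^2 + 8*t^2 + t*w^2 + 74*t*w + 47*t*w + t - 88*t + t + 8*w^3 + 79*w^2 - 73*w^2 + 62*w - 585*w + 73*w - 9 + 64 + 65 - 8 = -t^3 + t^2*(17 - 8*w) + t*(w^2 + 121*w - 86) + 8*w^3 + 6*w^2 - 450*w + 112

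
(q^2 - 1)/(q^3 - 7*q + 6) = (q + 1)/(q^2 + q - 6)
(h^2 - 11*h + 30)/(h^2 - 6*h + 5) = (h - 6)/(h - 1)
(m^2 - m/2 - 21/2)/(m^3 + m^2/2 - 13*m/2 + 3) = (2*m - 7)/(2*m^2 - 5*m + 2)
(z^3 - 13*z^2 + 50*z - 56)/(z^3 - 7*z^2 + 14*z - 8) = (z - 7)/(z - 1)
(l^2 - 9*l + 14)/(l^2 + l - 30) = (l^2 - 9*l + 14)/(l^2 + l - 30)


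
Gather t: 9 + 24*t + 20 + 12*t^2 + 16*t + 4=12*t^2 + 40*t + 33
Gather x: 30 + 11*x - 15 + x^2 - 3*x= x^2 + 8*x + 15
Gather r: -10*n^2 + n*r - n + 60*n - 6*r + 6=-10*n^2 + 59*n + r*(n - 6) + 6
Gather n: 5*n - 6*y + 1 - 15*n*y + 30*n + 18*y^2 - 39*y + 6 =n*(35 - 15*y) + 18*y^2 - 45*y + 7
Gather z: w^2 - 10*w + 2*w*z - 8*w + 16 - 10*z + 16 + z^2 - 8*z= w^2 - 18*w + z^2 + z*(2*w - 18) + 32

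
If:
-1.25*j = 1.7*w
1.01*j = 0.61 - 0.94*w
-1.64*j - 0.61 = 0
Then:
No Solution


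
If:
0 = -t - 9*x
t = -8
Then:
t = -8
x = 8/9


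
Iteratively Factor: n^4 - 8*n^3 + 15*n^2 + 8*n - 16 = (n - 4)*(n^3 - 4*n^2 - n + 4) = (n - 4)^2*(n^2 - 1) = (n - 4)^2*(n + 1)*(n - 1)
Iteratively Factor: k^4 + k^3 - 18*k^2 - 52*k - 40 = (k + 2)*(k^3 - k^2 - 16*k - 20) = (k + 2)^2*(k^2 - 3*k - 10) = (k + 2)^3*(k - 5)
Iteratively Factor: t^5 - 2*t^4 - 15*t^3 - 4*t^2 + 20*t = (t - 5)*(t^4 + 3*t^3 - 4*t) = (t - 5)*(t + 2)*(t^3 + t^2 - 2*t) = (t - 5)*(t - 1)*(t + 2)*(t^2 + 2*t) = t*(t - 5)*(t - 1)*(t + 2)*(t + 2)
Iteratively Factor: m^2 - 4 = (m - 2)*(m + 2)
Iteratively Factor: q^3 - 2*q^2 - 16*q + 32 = (q - 2)*(q^2 - 16) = (q - 4)*(q - 2)*(q + 4)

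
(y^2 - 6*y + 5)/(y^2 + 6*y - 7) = (y - 5)/(y + 7)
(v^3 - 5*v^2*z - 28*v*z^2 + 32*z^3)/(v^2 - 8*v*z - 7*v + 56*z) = (v^2 + 3*v*z - 4*z^2)/(v - 7)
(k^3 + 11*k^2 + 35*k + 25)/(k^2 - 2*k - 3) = (k^2 + 10*k + 25)/(k - 3)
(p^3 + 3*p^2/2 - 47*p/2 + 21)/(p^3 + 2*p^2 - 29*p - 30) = (2*p^2 - 9*p + 7)/(2*(p^2 - 4*p - 5))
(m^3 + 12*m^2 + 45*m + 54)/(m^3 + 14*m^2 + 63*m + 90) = (m + 3)/(m + 5)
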